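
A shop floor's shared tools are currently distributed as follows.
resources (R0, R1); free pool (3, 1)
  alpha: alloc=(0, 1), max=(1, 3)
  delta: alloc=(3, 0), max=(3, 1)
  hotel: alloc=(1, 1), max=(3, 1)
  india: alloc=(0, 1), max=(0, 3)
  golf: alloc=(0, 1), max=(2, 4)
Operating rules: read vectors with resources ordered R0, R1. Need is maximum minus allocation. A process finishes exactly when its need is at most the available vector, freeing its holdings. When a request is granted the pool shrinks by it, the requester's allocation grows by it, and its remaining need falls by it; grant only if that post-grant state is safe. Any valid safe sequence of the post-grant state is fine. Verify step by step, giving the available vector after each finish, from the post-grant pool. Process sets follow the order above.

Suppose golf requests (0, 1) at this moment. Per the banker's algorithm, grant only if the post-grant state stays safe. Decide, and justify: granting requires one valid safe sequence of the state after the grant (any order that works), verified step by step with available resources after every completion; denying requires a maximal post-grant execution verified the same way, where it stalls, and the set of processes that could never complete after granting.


DENY: after the grant no complete ordering would exist.
Key observation: the pool after hotel, delta is (7, 1); every surviving request exceeds it in R1, so progress ends there.
On the post-grant state, hotel, delta is a maximal run — nothing extends it. Verifying each step:
  pool = (3, 0)
  hotel: need (2, 0) fits (3, 0); releases (1, 1), pool now (4, 1)
  delta: need (0, 1) fits (4, 1); releases (3, 0), pool now (7, 1)
  alpha cannot run: need (1, 2) vs free (7, 1) (insufficient R1)
  india cannot run: need (0, 2) vs free (7, 1) (insufficient R1)
  golf cannot run: need (2, 2) vs free (7, 1) (insufficient R1)
Post-grant, the permanently blocked set is alpha, india and golf.


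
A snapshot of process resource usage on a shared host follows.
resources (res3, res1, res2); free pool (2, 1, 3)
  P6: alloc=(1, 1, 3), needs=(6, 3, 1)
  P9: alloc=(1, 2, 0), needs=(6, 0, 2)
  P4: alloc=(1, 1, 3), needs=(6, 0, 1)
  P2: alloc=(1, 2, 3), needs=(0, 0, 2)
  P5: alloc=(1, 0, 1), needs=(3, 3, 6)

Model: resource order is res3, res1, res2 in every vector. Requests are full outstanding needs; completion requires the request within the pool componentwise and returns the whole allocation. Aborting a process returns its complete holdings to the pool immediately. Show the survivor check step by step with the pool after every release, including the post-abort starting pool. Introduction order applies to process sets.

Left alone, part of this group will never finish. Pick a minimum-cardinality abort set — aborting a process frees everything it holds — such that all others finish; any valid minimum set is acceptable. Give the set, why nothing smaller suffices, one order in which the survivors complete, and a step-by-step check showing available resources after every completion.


The answer: abort P9 and P4.
Key observation: P6 could never have finished before the abort; with (2, 3, 3) returned by P9 and P4, it fits at step 3.
No one abort is enough; case by case: P6 alone leaves P9 blocked (short on res3); P9 alone leaves P6 blocked (short on res3); P4 alone leaves P6 blocked (short on res3); P2 alone leaves P6 blocked (short on res3); P5 alone leaves P6 blocked (short on res3).
Survivors finish in the order: P5, P2, P6. Step-by-step check (pool after the aborts first):
  pool = (4, 4, 6)
  P5: need (3, 3, 6) fits (4, 4, 6); releases (1, 0, 1), pool now (5, 4, 7)
  P2: need (0, 0, 2) fits (5, 4, 7); releases (1, 2, 3), pool now (6, 6, 10)
  P6: need (6, 3, 1) fits (6, 6, 10); releases (1, 1, 3), pool now (7, 7, 13)


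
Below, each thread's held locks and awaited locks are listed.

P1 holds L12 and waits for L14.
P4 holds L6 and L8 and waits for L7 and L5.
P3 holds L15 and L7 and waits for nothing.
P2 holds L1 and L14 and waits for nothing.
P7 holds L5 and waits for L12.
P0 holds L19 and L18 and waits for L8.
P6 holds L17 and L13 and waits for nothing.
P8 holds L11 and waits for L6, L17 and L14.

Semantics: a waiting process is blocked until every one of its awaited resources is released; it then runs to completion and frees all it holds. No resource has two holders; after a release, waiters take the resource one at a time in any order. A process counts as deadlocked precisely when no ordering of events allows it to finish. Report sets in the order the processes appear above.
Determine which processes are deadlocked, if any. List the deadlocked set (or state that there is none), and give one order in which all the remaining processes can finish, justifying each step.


No process is deadlocked.
Key observation: the waits form no ring: some process can always run, and its releases unblock the others one by one.
The rest can finish in the order P2, P3, P6, P1, P7, P4, P0, P8.
Step-by-step check:
  P2: no waits; runs immediately, freeing L1 and L14
  P3: no waits; runs immediately, freeing L15 and L7
  P6: no waits; runs immediately, freeing L17 and L13
  P1 waits on L14 — all released -> runs and releases L12
  P7 waits on L12 — all released -> runs and releases L5
  P4 waits on L7 and L5 — all released -> runs and releases L6 and L8
  P0 waits on L8 — all released -> runs and releases L19 and L18
  P8 waits on L6, L17 and L14 — all released -> runs and releases L11


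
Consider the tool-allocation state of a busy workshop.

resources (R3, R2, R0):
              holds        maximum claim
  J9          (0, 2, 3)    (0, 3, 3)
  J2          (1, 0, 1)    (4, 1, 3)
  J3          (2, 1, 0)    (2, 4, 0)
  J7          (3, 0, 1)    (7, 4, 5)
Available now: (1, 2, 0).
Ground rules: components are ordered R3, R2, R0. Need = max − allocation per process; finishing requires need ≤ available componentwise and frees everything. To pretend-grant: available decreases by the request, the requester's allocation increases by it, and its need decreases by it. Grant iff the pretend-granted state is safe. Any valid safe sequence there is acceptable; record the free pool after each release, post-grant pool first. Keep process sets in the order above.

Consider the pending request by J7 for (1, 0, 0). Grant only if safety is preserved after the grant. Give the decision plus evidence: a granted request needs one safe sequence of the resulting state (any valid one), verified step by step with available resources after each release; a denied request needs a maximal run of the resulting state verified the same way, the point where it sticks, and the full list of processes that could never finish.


DENY. Granting would leave the state unsafe.
Key observation: the wall is R3: completing J9, J3 brings the pool only to (2, 5, 3), and all the rest need more.
After a pretend grant, a maximal execution: J9, J3 — then nothing else fits. Step-by-step check:
  pool = (0, 2, 0)
  run J9 (needs (0, 1, 0), free (0, 2, 0)); after release of (0, 2, 3) the pool is (0, 4, 3)
  run J3 (needs (0, 3, 0), free (0, 4, 3)); after release of (2, 1, 0) the pool is (2, 5, 3)
  J2 still needs (3, 1, 2) but only (2, 5, 3) is free — short on R3
  J7 still needs (3, 4, 4) but only (2, 5, 3) is free — short on R3 and R0
Processes that could never finish after the grant: J2 and J7.


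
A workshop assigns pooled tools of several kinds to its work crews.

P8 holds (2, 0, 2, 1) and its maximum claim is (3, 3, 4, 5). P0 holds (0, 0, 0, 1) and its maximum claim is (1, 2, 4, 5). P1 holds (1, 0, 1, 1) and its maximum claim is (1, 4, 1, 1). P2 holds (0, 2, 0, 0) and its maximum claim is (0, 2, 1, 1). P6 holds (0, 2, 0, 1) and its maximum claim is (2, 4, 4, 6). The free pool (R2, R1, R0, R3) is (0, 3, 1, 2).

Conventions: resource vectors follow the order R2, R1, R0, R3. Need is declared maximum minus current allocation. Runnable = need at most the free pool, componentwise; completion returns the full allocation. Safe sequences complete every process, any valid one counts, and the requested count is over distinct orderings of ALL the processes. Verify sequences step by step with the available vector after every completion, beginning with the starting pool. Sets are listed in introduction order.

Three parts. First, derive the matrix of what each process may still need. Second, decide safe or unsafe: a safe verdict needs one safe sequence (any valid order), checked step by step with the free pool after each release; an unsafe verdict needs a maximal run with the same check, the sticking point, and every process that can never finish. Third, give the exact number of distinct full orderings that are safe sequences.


(1) Need matrix, components ordered R2, R1, R0, R3:
  P8: (1, 3, 2, 4)
  P0: (1, 2, 4, 4)
  P1: (0, 4, 0, 0)
  P2: (0, 0, 1, 1)
  P6: (2, 2, 4, 5)
(2) The state is UNSAFE.
Key observation: the wall is R3: completing P2, P1 brings the pool only to (1, 5, 2, 3), and all the rest need more.
The run P2, P1 cannot be extended any further. Verifying each step:
  pool = (0, 3, 1, 2)
  run P2 (needs (0, 0, 1, 1), free (0, 3, 1, 2)); after release of (0, 2, 0, 0) the pool is (0, 5, 1, 2)
  run P1 (needs (0, 4, 0, 0), free (0, 5, 1, 2)); after release of (1, 0, 1, 1) the pool is (1, 5, 2, 3)
  P8 still needs (1, 3, 2, 4) but only (1, 5, 2, 3) is free — short on R3
  P0 still needs (1, 2, 4, 4) but only (1, 5, 2, 3) is free — short on R0 and R3
  P6 still needs (2, 2, 4, 5) but only (1, 5, 2, 3) is free — short on R2, R0 and R3
Processes that can never finish: P8, P0 and P6.
(3) Exactly 0 of the possible complete orderings are safe sequences.


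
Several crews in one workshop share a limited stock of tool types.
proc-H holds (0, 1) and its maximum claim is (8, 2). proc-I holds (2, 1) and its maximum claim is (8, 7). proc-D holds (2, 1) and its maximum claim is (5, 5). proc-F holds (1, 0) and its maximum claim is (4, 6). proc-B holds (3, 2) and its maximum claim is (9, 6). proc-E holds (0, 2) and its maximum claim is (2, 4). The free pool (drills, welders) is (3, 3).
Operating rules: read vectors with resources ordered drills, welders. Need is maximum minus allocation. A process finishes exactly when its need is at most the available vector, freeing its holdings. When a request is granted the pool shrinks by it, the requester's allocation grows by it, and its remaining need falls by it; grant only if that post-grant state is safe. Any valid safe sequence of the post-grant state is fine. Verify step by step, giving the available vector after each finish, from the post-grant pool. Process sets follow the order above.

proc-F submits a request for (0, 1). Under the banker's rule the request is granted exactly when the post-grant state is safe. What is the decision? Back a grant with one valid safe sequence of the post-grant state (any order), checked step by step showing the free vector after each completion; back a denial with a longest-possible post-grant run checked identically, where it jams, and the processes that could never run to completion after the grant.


GRANT — the state after the grant stays safe, e.g. via proc-E, proc-D, proc-F, proc-I, proc-H, proc-B.
Key observation: post-grant, (3, 2) remains, and an order beginning with proc-E completes everyone.
Verifying the post-grant state step by step:
  pool = (3, 2)
  proc-E needs (2, 2) <= (3, 2) -> finishes; pool += (0, 2) = (3, 4)
  proc-D needs (3, 4) <= (3, 4) -> finishes; pool += (2, 1) = (5, 5)
  proc-F needs (3, 5) <= (5, 5) -> finishes; pool += (1, 1) = (6, 6)
  proc-I needs (6, 6) <= (6, 6) -> finishes; pool += (2, 1) = (8, 7)
  proc-H needs (8, 1) <= (8, 7) -> finishes; pool += (0, 1) = (8, 8)
  proc-B needs (6, 4) <= (8, 8) -> finishes; pool += (3, 2) = (11, 10)


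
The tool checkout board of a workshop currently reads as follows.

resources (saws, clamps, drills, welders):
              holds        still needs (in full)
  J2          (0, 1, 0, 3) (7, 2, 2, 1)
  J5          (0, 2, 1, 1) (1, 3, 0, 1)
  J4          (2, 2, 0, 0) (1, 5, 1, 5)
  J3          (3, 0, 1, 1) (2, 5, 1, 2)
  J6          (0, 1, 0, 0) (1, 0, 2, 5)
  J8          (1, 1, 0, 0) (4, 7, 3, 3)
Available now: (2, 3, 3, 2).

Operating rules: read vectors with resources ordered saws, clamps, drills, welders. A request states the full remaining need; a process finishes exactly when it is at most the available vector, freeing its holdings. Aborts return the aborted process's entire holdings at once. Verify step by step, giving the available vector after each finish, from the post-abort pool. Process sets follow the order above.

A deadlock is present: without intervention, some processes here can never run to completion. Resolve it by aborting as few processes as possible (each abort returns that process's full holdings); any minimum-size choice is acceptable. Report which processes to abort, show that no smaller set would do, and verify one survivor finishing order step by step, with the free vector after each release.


The answer: abort J2.
Key observation: J6 could never have finished before the abort; with (0, 1, 0, 3) returned by J2, it fits at step 3.
No smaller set exists: with zero aborts the deadlock remains.
Survivors finish in the order: J5, J3, J6, J4, J8. Walking it through (pool after the aborts first):
  pool = (2, 4, 3, 5)
  run J5 (needs (1, 3, 0, 1), free (2, 4, 3, 5)); after release of (0, 2, 1, 1) the pool is (2, 6, 4, 6)
  run J3 (needs (2, 5, 1, 2), free (2, 6, 4, 6)); after release of (3, 0, 1, 1) the pool is (5, 6, 5, 7)
  run J6 (needs (1, 0, 2, 5), free (5, 6, 5, 7)); after release of (0, 1, 0, 0) the pool is (5, 7, 5, 7)
  run J4 (needs (1, 5, 1, 5), free (5, 7, 5, 7)); after release of (2, 2, 0, 0) the pool is (7, 9, 5, 7)
  run J8 (needs (4, 7, 3, 3), free (7, 9, 5, 7)); after release of (1, 1, 0, 0) the pool is (8, 10, 5, 7)


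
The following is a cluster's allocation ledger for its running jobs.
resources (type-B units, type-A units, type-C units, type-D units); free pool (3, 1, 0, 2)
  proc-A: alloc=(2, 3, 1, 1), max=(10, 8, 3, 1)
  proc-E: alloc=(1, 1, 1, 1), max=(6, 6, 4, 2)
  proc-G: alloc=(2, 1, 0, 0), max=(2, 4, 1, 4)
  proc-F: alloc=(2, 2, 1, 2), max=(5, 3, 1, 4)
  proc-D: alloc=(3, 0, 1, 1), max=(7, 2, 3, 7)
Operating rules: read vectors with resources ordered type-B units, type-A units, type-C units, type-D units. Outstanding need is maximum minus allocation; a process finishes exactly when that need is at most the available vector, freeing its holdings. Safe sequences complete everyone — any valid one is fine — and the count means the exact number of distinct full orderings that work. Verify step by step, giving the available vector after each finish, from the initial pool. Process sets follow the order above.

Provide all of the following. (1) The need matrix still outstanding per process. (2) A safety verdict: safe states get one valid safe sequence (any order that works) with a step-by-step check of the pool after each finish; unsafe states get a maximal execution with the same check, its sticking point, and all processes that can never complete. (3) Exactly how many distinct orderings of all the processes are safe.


(1) Outstanding need per process (order type-B units, type-A units, type-C units, type-D units):
  proc-A: (8, 5, 2, 0)
  proc-E: (5, 5, 3, 1)
  proc-G: (0, 3, 1, 4)
  proc-F: (3, 1, 0, 2)
  proc-D: (4, 2, 2, 6)
(2) The state is UNSAFE.
Key observation: once proc-F, proc-G finish, the pool peaks at (7, 4, 1, 4) — and every remaining process still needs more type-C units than that.
The run proc-F, proc-G cannot be extended any further. Check, step by step:
  pool = (3, 1, 0, 2)
  proc-F: need (3, 1, 0, 2) fits (3, 1, 0, 2); releases (2, 2, 1, 2), pool now (5, 3, 1, 4)
  proc-G: need (0, 3, 1, 4) fits (5, 3, 1, 4); releases (2, 1, 0, 0), pool now (7, 4, 1, 4)
  proc-A still needs (8, 5, 2, 0) but only (7, 4, 1, 4) is free — short on type-B units, type-A units and type-C units
  proc-E still needs (5, 5, 3, 1) but only (7, 4, 1, 4) is free — short on type-A units and type-C units
  proc-D still needs (4, 2, 2, 6) but only (7, 4, 1, 4) is free — short on type-C units and type-D units
Processes that can never finish: proc-A, proc-E and proc-D.
(3) The exact count: 0 of the possible complete orderings are safe sequences.


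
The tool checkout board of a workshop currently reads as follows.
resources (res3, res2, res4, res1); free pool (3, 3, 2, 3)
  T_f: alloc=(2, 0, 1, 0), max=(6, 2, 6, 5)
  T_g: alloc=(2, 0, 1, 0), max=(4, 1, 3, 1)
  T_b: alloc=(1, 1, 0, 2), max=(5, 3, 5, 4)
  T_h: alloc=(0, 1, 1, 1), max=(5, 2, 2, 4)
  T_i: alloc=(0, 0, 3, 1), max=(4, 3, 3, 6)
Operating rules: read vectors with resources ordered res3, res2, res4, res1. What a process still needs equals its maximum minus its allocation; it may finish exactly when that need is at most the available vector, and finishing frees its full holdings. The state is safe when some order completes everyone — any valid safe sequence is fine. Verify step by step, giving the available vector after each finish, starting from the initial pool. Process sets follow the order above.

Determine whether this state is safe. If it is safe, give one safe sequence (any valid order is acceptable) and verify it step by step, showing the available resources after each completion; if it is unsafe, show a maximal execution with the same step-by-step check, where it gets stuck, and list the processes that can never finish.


UNSAFE.
Key observation: after T_g, T_h the pool peaks at (5, 4, 4, 4), and each blocked process is short somewhere: T_f on res4, res1; T_b on res4; T_i on res1.
Going as far as possible: T_g, T_h; after that, nothing fits. Walking it through:
  pool = (3, 3, 2, 3)
  run T_g (needs (2, 1, 2, 1), free (3, 3, 2, 3)); after release of (2, 0, 1, 0) the pool is (5, 3, 3, 3)
  run T_h (needs (5, 1, 1, 3), free (5, 3, 3, 3)); after release of (0, 1, 1, 1) the pool is (5, 4, 4, 4)
  T_f cannot run: need (4, 2, 5, 5) vs free (5, 4, 4, 4) (insufficient res4 and res1)
  T_b cannot run: need (4, 2, 5, 2) vs free (5, 4, 4, 4) (insufficient res4)
  T_i cannot run: need (4, 3, 0, 5) vs free (5, 4, 4, 4) (insufficient res1)
Permanently blocked: T_f, T_b and T_i.


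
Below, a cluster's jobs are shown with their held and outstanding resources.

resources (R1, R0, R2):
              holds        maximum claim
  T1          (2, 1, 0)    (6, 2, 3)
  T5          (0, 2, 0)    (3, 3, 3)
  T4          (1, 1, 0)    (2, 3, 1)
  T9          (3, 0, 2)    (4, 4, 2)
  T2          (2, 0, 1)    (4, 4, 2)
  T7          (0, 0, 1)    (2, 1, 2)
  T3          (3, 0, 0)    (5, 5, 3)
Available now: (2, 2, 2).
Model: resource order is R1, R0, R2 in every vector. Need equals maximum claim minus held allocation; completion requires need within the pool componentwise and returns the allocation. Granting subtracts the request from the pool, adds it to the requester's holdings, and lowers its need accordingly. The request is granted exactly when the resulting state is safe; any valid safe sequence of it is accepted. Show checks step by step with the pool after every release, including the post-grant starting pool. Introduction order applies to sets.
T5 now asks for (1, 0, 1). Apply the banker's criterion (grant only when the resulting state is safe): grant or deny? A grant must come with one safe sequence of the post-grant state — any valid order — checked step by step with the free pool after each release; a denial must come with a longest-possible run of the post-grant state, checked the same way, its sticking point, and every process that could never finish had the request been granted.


GRANT — the state after the grant stays safe, e.g. via T4, T7, T5, T9, T2, T1, T3.
Key observation: granting shrinks the pool to (1, 2, 1), yet T4 still fits and the chain goes through.
Step-by-step check of the post-grant state:
  pool = (1, 2, 1)
  T4 needs (1, 2, 1) <= (1, 2, 1) -> finishes; pool += (1, 1, 0) = (2, 3, 1)
  T7 needs (2, 1, 1) <= (2, 3, 1) -> finishes; pool += (0, 0, 1) = (2, 3, 2)
  T5 needs (2, 1, 2) <= (2, 3, 2) -> finishes; pool += (1, 2, 1) = (3, 5, 3)
  T9 needs (1, 4, 0) <= (3, 5, 3) -> finishes; pool += (3, 0, 2) = (6, 5, 5)
  T2 needs (2, 4, 1) <= (6, 5, 5) -> finishes; pool += (2, 0, 1) = (8, 5, 6)
  T1 needs (4, 1, 3) <= (8, 5, 6) -> finishes; pool += (2, 1, 0) = (10, 6, 6)
  T3 needs (2, 5, 3) <= (10, 6, 6) -> finishes; pool += (3, 0, 0) = (13, 6, 6)


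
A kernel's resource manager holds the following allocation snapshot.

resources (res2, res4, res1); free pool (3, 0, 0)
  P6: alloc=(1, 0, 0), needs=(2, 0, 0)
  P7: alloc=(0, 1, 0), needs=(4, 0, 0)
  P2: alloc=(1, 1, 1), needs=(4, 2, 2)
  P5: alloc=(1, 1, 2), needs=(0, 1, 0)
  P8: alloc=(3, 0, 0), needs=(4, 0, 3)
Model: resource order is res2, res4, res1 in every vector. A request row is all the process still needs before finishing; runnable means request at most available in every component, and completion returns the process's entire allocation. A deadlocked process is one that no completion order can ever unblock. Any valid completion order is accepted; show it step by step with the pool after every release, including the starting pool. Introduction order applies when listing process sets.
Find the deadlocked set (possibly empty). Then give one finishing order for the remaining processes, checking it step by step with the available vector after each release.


Nothing here is deadlocked.
Key observation: P6 can run right away; the returned allocation unlocks the remaining processes in turn.
A valid finishing order for the others: P6, P7, P5, P2, P8. Step-by-step check:
  pool = (3, 0, 0)
  P6 needs (2, 0, 0) <= (3, 0, 0) -> finishes; pool += (1, 0, 0) = (4, 0, 0)
  P7 needs (4, 0, 0) <= (4, 0, 0) -> finishes; pool += (0, 1, 0) = (4, 1, 0)
  P5 needs (0, 1, 0) <= (4, 1, 0) -> finishes; pool += (1, 1, 2) = (5, 2, 2)
  P2 needs (4, 2, 2) <= (5, 2, 2) -> finishes; pool += (1, 1, 1) = (6, 3, 3)
  P8 needs (4, 0, 3) <= (6, 3, 3) -> finishes; pool += (3, 0, 0) = (9, 3, 3)


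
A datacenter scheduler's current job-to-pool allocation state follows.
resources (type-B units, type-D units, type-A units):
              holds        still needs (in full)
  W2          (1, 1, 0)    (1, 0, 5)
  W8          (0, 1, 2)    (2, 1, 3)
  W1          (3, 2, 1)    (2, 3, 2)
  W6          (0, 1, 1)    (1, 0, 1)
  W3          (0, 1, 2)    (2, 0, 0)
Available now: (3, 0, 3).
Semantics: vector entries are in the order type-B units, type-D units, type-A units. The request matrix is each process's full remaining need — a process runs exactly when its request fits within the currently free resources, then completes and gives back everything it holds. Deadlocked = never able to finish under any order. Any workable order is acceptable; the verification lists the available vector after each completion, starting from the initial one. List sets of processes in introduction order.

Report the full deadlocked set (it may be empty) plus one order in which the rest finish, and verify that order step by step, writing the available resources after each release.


No process is deadlocked.
Key observation: starting with W6, each completion frees enough for the next — no one is permanently blocked.
One completion order for the rest: W6, W3, W8, W1, W2. Check, step by step:
  pool = (3, 0, 3)
  W6 needs (1, 0, 1) <= (3, 0, 3) -> finishes; pool += (0, 1, 1) = (3, 1, 4)
  W3 needs (2, 0, 0) <= (3, 1, 4) -> finishes; pool += (0, 1, 2) = (3, 2, 6)
  W8 needs (2, 1, 3) <= (3, 2, 6) -> finishes; pool += (0, 1, 2) = (3, 3, 8)
  W1 needs (2, 3, 2) <= (3, 3, 8) -> finishes; pool += (3, 2, 1) = (6, 5, 9)
  W2 needs (1, 0, 5) <= (6, 5, 9) -> finishes; pool += (1, 1, 0) = (7, 6, 9)


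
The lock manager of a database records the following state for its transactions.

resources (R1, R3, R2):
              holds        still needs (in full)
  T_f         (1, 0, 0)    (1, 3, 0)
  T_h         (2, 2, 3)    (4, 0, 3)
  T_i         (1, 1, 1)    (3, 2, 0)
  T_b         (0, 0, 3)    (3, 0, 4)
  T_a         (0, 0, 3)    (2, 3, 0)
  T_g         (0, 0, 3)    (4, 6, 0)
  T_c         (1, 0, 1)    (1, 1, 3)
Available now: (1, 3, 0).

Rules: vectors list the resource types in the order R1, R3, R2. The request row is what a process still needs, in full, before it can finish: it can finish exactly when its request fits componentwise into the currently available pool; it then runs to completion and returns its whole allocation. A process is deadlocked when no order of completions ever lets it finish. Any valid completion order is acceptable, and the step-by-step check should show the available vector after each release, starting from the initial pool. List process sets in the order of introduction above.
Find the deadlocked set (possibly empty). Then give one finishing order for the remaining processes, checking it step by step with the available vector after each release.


The deadlocked set is empty.
Key observation: there is always a runnable process — T_f first — so the state unwinds completely.
A valid finishing order for the others: T_f, T_a, T_c, T_i, T_h, T_b, T_g. Walking it through:
  pool = (1, 3, 0)
  T_f needs (1, 3, 0) <= (1, 3, 0) -> finishes; pool += (1, 0, 0) = (2, 3, 0)
  T_a needs (2, 3, 0) <= (2, 3, 0) -> finishes; pool += (0, 0, 3) = (2, 3, 3)
  T_c needs (1, 1, 3) <= (2, 3, 3) -> finishes; pool += (1, 0, 1) = (3, 3, 4)
  T_i needs (3, 2, 0) <= (3, 3, 4) -> finishes; pool += (1, 1, 1) = (4, 4, 5)
  T_h needs (4, 0, 3) <= (4, 4, 5) -> finishes; pool += (2, 2, 3) = (6, 6, 8)
  T_b needs (3, 0, 4) <= (6, 6, 8) -> finishes; pool += (0, 0, 3) = (6, 6, 11)
  T_g needs (4, 6, 0) <= (6, 6, 11) -> finishes; pool += (0, 0, 3) = (6, 6, 14)


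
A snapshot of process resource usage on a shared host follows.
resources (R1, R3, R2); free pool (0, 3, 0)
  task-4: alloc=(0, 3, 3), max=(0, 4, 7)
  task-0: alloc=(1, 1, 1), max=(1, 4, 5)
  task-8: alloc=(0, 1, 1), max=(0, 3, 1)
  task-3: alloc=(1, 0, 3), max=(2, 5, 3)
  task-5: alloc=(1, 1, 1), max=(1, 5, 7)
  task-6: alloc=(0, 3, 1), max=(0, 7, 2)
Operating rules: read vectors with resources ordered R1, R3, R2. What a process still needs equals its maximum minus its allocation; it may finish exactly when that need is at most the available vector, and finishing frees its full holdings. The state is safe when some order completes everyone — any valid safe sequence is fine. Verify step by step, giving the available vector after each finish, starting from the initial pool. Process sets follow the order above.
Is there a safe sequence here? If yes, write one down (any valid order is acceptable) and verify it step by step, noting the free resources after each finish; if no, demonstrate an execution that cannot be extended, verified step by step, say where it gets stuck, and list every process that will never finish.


The state is UNSAFE.
Key observation: after task-8, task-6 the pool peaks at (0, 7, 2), and each blocked process is short somewhere: task-4 on R2; task-0 on R2; task-3 on R1; task-5 on R2.
A maximal execution: task-8, task-6 — then nothing else fits. Step-by-step check:
  pool = (0, 3, 0)
  run task-8 (needs (0, 2, 0), free (0, 3, 0)); after release of (0, 1, 1) the pool is (0, 4, 1)
  run task-6 (needs (0, 4, 1), free (0, 4, 1)); after release of (0, 3, 1) the pool is (0, 7, 2)
  task-4 still needs (0, 1, 4) but only (0, 7, 2) is free — short on R2
  task-0 still needs (0, 3, 4) but only (0, 7, 2) is free — short on R2
  task-3 still needs (1, 5, 0) but only (0, 7, 2) is free — short on R1
  task-5 still needs (0, 4, 6) but only (0, 7, 2) is free — short on R2
Never able to finish: task-4, task-0, task-3 and task-5.


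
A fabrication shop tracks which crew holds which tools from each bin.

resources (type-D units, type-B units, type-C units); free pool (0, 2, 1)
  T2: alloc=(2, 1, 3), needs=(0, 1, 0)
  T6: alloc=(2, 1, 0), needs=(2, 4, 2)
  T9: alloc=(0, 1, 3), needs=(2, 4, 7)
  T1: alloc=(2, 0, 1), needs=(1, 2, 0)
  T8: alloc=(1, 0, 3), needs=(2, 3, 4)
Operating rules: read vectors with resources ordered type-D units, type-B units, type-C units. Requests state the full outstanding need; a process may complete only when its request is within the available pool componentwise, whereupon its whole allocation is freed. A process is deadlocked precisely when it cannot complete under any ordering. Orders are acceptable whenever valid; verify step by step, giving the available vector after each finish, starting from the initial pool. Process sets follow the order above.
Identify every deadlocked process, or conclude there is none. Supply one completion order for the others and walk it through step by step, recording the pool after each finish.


Deadlocked: T6 and T9.
Key observation: the pool after T2, T1, T8 is (5, 3, 8); every surviving request exceeds it in type-B units, so progress ends there.
A valid finishing order for the others: T2, T1, T8. Check, step by step:
  pool = (0, 2, 1)
  T2: need (0, 1, 0) fits (0, 2, 1); releases (2, 1, 3), pool now (2, 3, 4)
  T1: need (1, 2, 0) fits (2, 3, 4); releases (2, 0, 1), pool now (4, 3, 5)
  T8: need (2, 3, 4) fits (4, 3, 5); releases (1, 0, 3), pool now (5, 3, 8)
None of the blocked processes ever fits:
  blocked: T6 wants (2, 4, 2), pool (5, 3, 8) — not enough type-B units
  blocked: T9 wants (2, 4, 7), pool (5, 3, 8) — not enough type-B units


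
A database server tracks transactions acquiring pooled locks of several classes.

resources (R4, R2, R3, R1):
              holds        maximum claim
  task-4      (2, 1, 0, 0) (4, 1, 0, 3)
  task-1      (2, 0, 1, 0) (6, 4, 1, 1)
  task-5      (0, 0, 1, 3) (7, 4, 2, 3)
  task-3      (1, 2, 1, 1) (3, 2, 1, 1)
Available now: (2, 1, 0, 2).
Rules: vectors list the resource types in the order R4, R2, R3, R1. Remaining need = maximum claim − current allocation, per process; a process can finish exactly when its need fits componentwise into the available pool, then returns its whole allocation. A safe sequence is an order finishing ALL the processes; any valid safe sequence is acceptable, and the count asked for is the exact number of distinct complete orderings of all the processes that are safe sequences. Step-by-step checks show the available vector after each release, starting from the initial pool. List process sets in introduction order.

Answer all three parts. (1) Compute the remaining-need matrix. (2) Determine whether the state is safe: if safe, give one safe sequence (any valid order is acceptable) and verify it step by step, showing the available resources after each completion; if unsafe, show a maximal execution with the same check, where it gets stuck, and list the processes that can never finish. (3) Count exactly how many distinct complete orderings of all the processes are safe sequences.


(1) Outstanding need per process (order R4, R2, R3, R1):
  task-4: (2, 0, 0, 3)
  task-1: (4, 4, 0, 1)
  task-5: (7, 4, 1, 0)
  task-3: (2, 0, 0, 0)
(2) The state is SAFE; one workable sequence: task-3, task-4, task-1, task-5.
Key observation: task-3 is the earliest step where a requested resource binds exactly: need (2, 0, 0, 0), pool (2, 1, 0, 2) at its turn.
Walking it through:
  pool = (2, 1, 0, 2)
  task-3: need (2, 0, 0, 0) fits (2, 1, 0, 2); releases (1, 2, 1, 1), pool now (3, 3, 1, 3)
  task-4: need (2, 0, 0, 3) fits (3, 3, 1, 3); releases (2, 1, 0, 0), pool now (5, 4, 1, 3)
  task-1: need (4, 4, 0, 1) fits (5, 4, 1, 3); releases (2, 0, 1, 0), pool now (7, 4, 2, 3)
  task-5: need (7, 4, 1, 0) fits (7, 4, 2, 3); releases (0, 0, 1, 3), pool now (7, 4, 3, 6)
(3) Precisely 1 of the possible complete orderings is a safe sequence.


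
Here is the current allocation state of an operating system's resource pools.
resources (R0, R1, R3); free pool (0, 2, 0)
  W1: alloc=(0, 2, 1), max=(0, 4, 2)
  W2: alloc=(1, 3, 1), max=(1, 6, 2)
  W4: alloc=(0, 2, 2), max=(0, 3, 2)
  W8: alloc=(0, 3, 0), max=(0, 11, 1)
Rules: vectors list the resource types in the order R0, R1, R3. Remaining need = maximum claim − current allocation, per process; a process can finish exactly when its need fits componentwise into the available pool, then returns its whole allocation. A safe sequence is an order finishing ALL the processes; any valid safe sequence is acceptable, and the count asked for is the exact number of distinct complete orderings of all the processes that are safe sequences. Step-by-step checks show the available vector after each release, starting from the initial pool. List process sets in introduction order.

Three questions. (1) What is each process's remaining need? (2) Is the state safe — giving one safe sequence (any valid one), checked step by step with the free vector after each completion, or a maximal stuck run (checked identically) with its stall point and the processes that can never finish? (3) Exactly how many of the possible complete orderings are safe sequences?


(1) Outstanding need per process (order R0, R1, R3):
  W1: (0, 2, 1)
  W2: (0, 3, 1)
  W4: (0, 1, 0)
  W8: (0, 8, 1)
(2) SAFE — a valid safe sequence is W4, W2, W1, W8.
Key observation: no step in this order meets a requested resource exactly; the smallest headroom is 1, first reached at W4 (need (0, 1, 0), pool (0, 2, 0)).
Verifying each step:
  pool = (0, 2, 0)
  W4: need (0, 1, 0) fits (0, 2, 0); releases (0, 2, 2), pool now (0, 4, 2)
  W2: need (0, 3, 1) fits (0, 4, 2); releases (1, 3, 1), pool now (1, 7, 3)
  W1: need (0, 2, 1) fits (1, 7, 3); releases (0, 2, 1), pool now (1, 9, 4)
  W8: need (0, 8, 1) fits (1, 9, 4); releases (0, 3, 0), pool now (1, 12, 4)
(3) Exactly 2 of the possible complete orderings are safe sequences.


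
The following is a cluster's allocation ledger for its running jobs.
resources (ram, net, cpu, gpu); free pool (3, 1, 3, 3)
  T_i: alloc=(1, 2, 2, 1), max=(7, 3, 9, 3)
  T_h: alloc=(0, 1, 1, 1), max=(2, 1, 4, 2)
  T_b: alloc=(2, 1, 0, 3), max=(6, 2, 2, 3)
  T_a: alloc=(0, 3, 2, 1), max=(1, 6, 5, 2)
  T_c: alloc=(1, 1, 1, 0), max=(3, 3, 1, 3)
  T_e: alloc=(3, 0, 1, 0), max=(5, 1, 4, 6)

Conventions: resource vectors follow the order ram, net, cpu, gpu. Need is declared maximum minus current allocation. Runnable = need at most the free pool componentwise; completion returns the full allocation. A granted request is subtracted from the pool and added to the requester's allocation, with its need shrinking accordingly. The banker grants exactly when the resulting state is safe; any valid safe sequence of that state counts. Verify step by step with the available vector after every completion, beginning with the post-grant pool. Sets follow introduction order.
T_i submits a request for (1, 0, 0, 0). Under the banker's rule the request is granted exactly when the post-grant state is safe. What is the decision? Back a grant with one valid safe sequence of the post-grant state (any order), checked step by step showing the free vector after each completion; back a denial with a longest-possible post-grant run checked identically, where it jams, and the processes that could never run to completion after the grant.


DENY: after the grant no complete ordering would exist.
Key observation: after T_h, T_c, T_a the pool peaks at (3, 6, 7, 5), and each blocked process is short somewhere: T_i on ram; T_b on ram; T_e on gpu.
After a pretend grant, a maximal execution: T_h, T_c, T_a — then nothing else fits. Verifying each step:
  pool = (2, 1, 3, 3)
  T_h: need (2, 0, 3, 1) fits (2, 1, 3, 3); releases (0, 1, 1, 1), pool now (2, 2, 4, 4)
  T_c: need (2, 2, 0, 3) fits (2, 2, 4, 4); releases (1, 1, 1, 0), pool now (3, 3, 5, 4)
  T_a: need (1, 3, 3, 1) fits (3, 3, 5, 4); releases (0, 3, 2, 1), pool now (3, 6, 7, 5)
  T_i still needs (5, 1, 7, 2) but only (3, 6, 7, 5) is free — short on ram
  T_b still needs (4, 1, 2, 0) but only (3, 6, 7, 5) is free — short on ram
  T_e still needs (2, 1, 3, 6) but only (3, 6, 7, 5) is free — short on gpu
Processes that could never finish after the grant: T_i, T_b and T_e.


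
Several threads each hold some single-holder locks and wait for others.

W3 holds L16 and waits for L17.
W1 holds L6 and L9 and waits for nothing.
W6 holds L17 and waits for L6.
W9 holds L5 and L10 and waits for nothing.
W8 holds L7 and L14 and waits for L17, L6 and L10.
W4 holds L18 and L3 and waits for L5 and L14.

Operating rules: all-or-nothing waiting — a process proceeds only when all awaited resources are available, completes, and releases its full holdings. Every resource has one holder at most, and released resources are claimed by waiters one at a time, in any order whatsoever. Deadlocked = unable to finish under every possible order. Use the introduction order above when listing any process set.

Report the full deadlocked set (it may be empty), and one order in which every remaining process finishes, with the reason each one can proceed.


Nothing here is deadlocked.
Key observation: all waits point, directly or indirectly, at processes that can finish, so nothing is permanently blocked.
One completion order for the rest: W1, W9, W6, W3, W8, W4.
Verifying each step:
  W1: no waits; runs immediately, freeing L6 and L9
  W9: no waits; runs immediately, freeing L5 and L10
  W6 waits on L6 — all released -> runs and releases L17
  W3 waits on L17 — all released -> runs and releases L16
  W8 waits on L17, L6 and L10 — all released -> runs and releases L7 and L14
  W4 waits on L5 and L14 — all released -> runs and releases L18 and L3


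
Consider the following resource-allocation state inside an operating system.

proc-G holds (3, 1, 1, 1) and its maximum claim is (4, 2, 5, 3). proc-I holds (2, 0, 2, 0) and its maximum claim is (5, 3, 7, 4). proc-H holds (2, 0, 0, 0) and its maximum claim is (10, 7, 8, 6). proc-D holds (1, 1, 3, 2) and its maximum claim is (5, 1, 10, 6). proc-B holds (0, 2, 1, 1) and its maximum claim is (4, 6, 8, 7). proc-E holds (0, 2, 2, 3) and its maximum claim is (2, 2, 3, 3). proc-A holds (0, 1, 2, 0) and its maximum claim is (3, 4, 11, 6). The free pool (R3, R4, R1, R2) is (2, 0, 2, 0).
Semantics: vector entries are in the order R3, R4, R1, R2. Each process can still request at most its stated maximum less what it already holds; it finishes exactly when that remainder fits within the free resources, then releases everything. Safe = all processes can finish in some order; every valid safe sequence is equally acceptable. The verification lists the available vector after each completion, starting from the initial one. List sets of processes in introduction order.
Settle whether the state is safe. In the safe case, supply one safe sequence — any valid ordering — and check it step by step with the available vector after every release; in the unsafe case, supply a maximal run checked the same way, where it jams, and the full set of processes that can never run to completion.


The state is SAFE; one workable sequence: proc-E, proc-G, proc-I, proc-D, proc-B, proc-A, proc-H.
Key observation: at proc-E the run first touches a limit — (2, 0, 1, 0) against (2, 0, 2, 0), exact on a resource it actually requests.
Verifying each step:
  pool = (2, 0, 2, 0)
  proc-E: need (2, 0, 1, 0) fits (2, 0, 2, 0); releases (0, 2, 2, 3), pool now (2, 2, 4, 3)
  proc-G: need (1, 1, 4, 2) fits (2, 2, 4, 3); releases (3, 1, 1, 1), pool now (5, 3, 5, 4)
  proc-I: need (3, 3, 5, 4) fits (5, 3, 5, 4); releases (2, 0, 2, 0), pool now (7, 3, 7, 4)
  proc-D: need (4, 0, 7, 4) fits (7, 3, 7, 4); releases (1, 1, 3, 2), pool now (8, 4, 10, 6)
  proc-B: need (4, 4, 7, 6) fits (8, 4, 10, 6); releases (0, 2, 1, 1), pool now (8, 6, 11, 7)
  proc-A: need (3, 3, 9, 6) fits (8, 6, 11, 7); releases (0, 1, 2, 0), pool now (8, 7, 13, 7)
  proc-H: need (8, 7, 8, 6) fits (8, 7, 13, 7); releases (2, 0, 0, 0), pool now (10, 7, 13, 7)


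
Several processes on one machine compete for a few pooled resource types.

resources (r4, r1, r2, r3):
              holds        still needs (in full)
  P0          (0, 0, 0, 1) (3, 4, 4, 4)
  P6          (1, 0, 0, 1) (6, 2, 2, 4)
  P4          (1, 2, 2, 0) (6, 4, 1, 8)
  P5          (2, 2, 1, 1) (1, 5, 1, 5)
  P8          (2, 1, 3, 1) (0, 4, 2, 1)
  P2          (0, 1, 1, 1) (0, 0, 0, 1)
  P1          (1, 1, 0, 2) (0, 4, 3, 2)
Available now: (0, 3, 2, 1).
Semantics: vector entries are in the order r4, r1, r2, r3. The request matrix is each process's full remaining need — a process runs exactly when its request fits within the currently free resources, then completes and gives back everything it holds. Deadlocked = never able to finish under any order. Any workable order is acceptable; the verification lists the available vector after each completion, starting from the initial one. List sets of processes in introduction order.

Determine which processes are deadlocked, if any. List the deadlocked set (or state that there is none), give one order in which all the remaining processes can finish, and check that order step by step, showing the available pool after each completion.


Deadlocked: P6 and P4.
Key observation: after P2, P8, P1, P0, P5 complete, (5, 8, 7, 7) is the best the pool ever gets, yet each leftover process wants more r4.
The rest can finish in the order P2, P8, P1, P0, P5. Verifying each step:
  pool = (0, 3, 2, 1)
  P2 needs (0, 0, 0, 1) <= (0, 3, 2, 1) -> finishes; pool += (0, 1, 1, 1) = (0, 4, 3, 2)
  P8 needs (0, 4, 2, 1) <= (0, 4, 3, 2) -> finishes; pool += (2, 1, 3, 1) = (2, 5, 6, 3)
  P1 needs (0, 4, 3, 2) <= (2, 5, 6, 3) -> finishes; pool += (1, 1, 0, 2) = (3, 6, 6, 5)
  P0 needs (3, 4, 4, 4) <= (3, 6, 6, 5) -> finishes; pool += (0, 0, 0, 1) = (3, 6, 6, 6)
  P5 needs (1, 5, 1, 5) <= (3, 6, 6, 6) -> finishes; pool += (2, 2, 1, 1) = (5, 8, 7, 7)
The stuck group stays short no matter what:
  P6 cannot run: need (6, 2, 2, 4) vs free (5, 8, 7, 7) (insufficient r4)
  P4 cannot run: need (6, 4, 1, 8) vs free (5, 8, 7, 7) (insufficient r4 and r3)
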